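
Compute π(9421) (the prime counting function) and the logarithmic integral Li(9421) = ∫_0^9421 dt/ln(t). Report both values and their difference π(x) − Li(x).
π(9421) = 1166;  Li(9421) ≈ 1183.07;  π(x) − Li(x) ≈ -17.07.

Direct count of primes ≤ 9421 gives π(9421) = 1166. Numerical evaluation of the logarithmic integral gives Li(9421) ≈ 1183.07. The difference π(x) − Li(x) ≈ -17.07 is typically negative for small/moderate x (Li(x) overestimates), though Littlewood's theorem shows this sign changes infinitely often.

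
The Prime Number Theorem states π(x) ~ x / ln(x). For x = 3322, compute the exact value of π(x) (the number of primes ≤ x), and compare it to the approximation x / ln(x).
π(3322) = 467;  x/ln(x) ≈ 409.70;  relative error ≈ 12.27%.

Directly count primes up to 3322: π(3322) = 467. The PNT approximation gives 3322/ln(3322) ≈ 3322/8.10832 ≈ 409.70. Relative error (π(x) − x/ln(x)) / π(x) ≈ 12.27%; the approximation is known to undercount slightly (Li(x) is a better estimate).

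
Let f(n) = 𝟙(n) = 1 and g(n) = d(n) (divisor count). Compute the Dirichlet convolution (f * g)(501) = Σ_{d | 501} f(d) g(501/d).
(𝟙 * d)(501) = 9

Divisors of 501: [1, 3, 167, 501]. For each d | 501:
  d = 1: 𝟙(1) · d(501/1) = 1 · 4 = 4
  d = 3: 𝟙(3) · d(501/3) = 1 · 2 = 2
  d = 167: 𝟙(167) · d(501/167) = 1 · 2 = 2
  d = 501: 𝟙(501) · d(501/501) = 1 · 1 = 1
Summing: (𝟙 * d)(501) = 4 + 2 + 2 + 1 = 9.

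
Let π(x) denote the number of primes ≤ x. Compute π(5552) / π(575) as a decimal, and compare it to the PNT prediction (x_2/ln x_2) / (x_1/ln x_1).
π(5552)/π(575) = 732/105 ≈ 6.9714;  PNT prediction ≈ 7.1162.

π(575) = 105 and π(5552) = 732, so π(5552)/π(575) ≈ 6.9714. The PNT-predicted ratio is (5552/ln(5552)) / (575/ln(575)) ≈ 7.1162. The two agree to within a few percent, as expected.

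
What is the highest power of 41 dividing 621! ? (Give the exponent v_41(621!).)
v_41(621!) = 15

Legendre's formula: v_p(n!) = Σ_{k ≥ 1} ⌊n / p^k⌋. For p = 41, n = 621, the terms are:
  ⌊621/41^1⌋ = ⌊621/41⌋ = 15
(the next term ⌊621/41^2⌋ = 0, terminating the sum). Summing: v_41(621!) = 15 = 15.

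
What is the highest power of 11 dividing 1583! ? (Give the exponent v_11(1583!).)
v_11(1583!) = 157

Legendre's formula: v_p(n!) = Σ_{k ≥ 1} ⌊n / p^k⌋. For p = 11, n = 1583, the terms are:
  ⌊1583/11^1⌋ = ⌊1583/11⌋ = 143
  ⌊1583/11^2⌋ = ⌊1583/121⌋ = 13
  ⌊1583/11^3⌋ = ⌊1583/1331⌋ = 1
(the next term ⌊1583/11^4⌋ = 0, terminating the sum). Summing: v_11(1583!) = 143 + 13 + 1 = 157.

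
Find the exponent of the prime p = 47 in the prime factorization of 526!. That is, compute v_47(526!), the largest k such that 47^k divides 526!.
v_47(526!) = 11

Legendre's formula: v_p(n!) = Σ_{k ≥ 1} ⌊n / p^k⌋. For p = 47, n = 526, the terms are:
  ⌊526/47^1⌋ = ⌊526/47⌋ = 11
(the next term ⌊526/47^2⌋ = 0, terminating the sum). Summing: v_47(526!) = 11 = 11.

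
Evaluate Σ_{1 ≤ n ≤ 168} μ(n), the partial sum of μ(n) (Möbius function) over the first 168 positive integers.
Σ_{n ≤ 168} μ(n) = -1

Compute μ(n) for each 1 ≤ n ≤ 168: μ(1) = 1, μ(2) = -1, μ(3) = -1, μ(4) = 0, μ(5) = -1, μ(6) = 1, μ(7) = -1, μ(8) = 0, μ(9) = 0, μ(10) = 1, μ(11) = -1, μ(12) = 0, μ(13) = -1, μ(14) = 1, μ(15) = 1, μ(16) = 0, μ(17) = -1, μ(18) = 0, μ(19) = -1, μ(20) = 0, μ(21) = 1, μ(22) = 1, μ(23) = -1, μ(24) = 0, μ(25) = 0, μ(26) = 1, μ(27) = 0, μ(28) = 0, μ(29) = -1, μ(30) = -1, μ(31) = -1, μ(32) = 0, μ(33) = 1, μ(34) = 1, μ(35) = 1, μ(36) = 0, μ(37) = -1, μ(38) = 1, μ(39) = 1, μ(40) = 0, μ(41) = -1, μ(42) = -1, μ(43) = -1, μ(44) = 0, μ(45) = 0, μ(46) = 1, μ(47) = -1, μ(48) = 0, μ(49) = 0, μ(50) = 0, μ(51) = 1, μ(52) = 0, μ(53) = -1, μ(54) = 0, μ(55) = 1, μ(56) = 0, μ(57) = 1, μ(58) = 1, μ(59) = -1, μ(60) = 0, μ(61) = -1, μ(62) = 1, μ(63) = 0, μ(64) = 0, μ(65) = 1, μ(66) = -1, μ(67) = -1, μ(68) = 0, μ(69) = 1, μ(70) = -1, μ(71) = -1, μ(72) = 0, μ(73) = -1, μ(74) = 1, μ(75) = 0, μ(76) = 0, μ(77) = 1, μ(78) = -1, μ(79) = -1, μ(80) = 0, μ(81) = 0, μ(82) = 1, μ(83) = -1, μ(84) = 0, μ(85) = 1, μ(86) = 1, μ(87) = 1, μ(88) = 0, μ(89) = -1, μ(90) = 0, μ(91) = 1, μ(92) = 0, μ(93) = 1, μ(94) = 1, μ(95) = 1, μ(96) = 0, μ(97) = -1, μ(98) = 0, μ(99) = 0, μ(100) = 0, μ(101) = -1, μ(102) = -1, μ(103) = -1, μ(104) = 0, μ(105) = -1, μ(106) = 1, μ(107) = -1, μ(108) = 0, μ(109) = -1, μ(110) = -1, μ(111) = 1, μ(112) = 0, μ(113) = -1, μ(114) = -1, μ(115) = 1, μ(116) = 0, μ(117) = 0, μ(118) = 1, μ(119) = 1, μ(120) = 0, μ(121) = 0, μ(122) = 1, μ(123) = 1, μ(124) = 0, μ(125) = 0, μ(126) = 0, μ(127) = -1, μ(128) = 0, μ(129) = 1, μ(130) = -1, μ(131) = -1, μ(132) = 0, μ(133) = 1, μ(134) = 1, μ(135) = 0, μ(136) = 0, μ(137) = -1, μ(138) = -1, μ(139) = -1, μ(140) = 0, μ(141) = 1, μ(142) = 1, μ(143) = 1, μ(144) = 0, μ(145) = 1, μ(146) = 1, μ(147) = 0, μ(148) = 0, μ(149) = -1, μ(150) = 0, μ(151) = -1, μ(152) = 0, μ(153) = 0, μ(154) = -1, μ(155) = 1, μ(156) = 0, μ(157) = -1, μ(158) = 1, μ(159) = 1, μ(160) = 0, μ(161) = 1, μ(162) = 0, μ(163) = -1, μ(164) = 0, μ(165) = -1, μ(166) = 1, μ(167) = -1, μ(168) = 0. Summing all 168 values: -1. (Mertens function M(x) = Σ_{n ≤ x} μ(n); on average M(x) should be small (PNT ⟺ M(x) = o(x)).)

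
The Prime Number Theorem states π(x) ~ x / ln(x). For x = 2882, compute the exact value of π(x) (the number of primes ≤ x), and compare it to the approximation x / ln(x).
π(2882) = 417;  x/ln(x) ≈ 361.78;  relative error ≈ 13.24%.

Directly count primes up to 2882: π(2882) = 417. The PNT approximation gives 2882/ln(2882) ≈ 2882/7.96624 ≈ 361.78. Relative error (π(x) − x/ln(x)) / π(x) ≈ 13.24%; the approximation is known to undercount slightly (Li(x) is a better estimate).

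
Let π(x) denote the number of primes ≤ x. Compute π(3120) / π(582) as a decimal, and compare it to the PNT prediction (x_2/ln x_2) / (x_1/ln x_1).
π(3120)/π(582) = 444/106 ≈ 4.1887;  PNT prediction ≈ 4.2420.

π(582) = 106 and π(3120) = 444, so π(3120)/π(582) ≈ 4.1887. The PNT-predicted ratio is (3120/ln(3120)) / (582/ln(582)) ≈ 4.2420. The two agree to within a few percent, as expected.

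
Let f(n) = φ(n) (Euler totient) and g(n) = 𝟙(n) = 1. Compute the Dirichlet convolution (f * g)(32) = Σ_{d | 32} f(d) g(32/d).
(φ * 𝟙)(32) = 32

Divisors of 32: [1, 2, 4, 8, 16, 32]. For each d | 32:
  d = 1: φ(1) · 𝟙(32/1) = 1 · 1 = 1
  d = 2: φ(2) · 𝟙(32/2) = 1 · 1 = 1
  d = 4: φ(4) · 𝟙(32/4) = 2 · 1 = 2
  d = 8: φ(8) · 𝟙(32/8) = 4 · 1 = 4
  d = 16: φ(16) · 𝟙(32/16) = 8 · 1 = 8
  d = 32: φ(32) · 𝟙(32/32) = 16 · 1 = 16
Summing: (φ * 𝟙)(32) = 1 + 1 + 2 + 4 + 8 + 16 = 32.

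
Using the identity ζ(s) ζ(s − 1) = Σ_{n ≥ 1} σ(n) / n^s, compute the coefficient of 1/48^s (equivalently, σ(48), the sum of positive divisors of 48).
σ(48) = 124

In the product (Σ m^0/m^s)(Σ k / k^s) = Σ (Σ_{d | n} d) / n^s, the coefficient of 1/n^s is σ(n) = Σ_{d | n} d. For n = 48, divisors are [1, 2, 3, 4, 6, 8, 12, 16, 24, 48]; summing: σ(48) = 124.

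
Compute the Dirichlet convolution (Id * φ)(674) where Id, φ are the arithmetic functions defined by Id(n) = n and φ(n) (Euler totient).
(Id * φ)(674) = 2019

Divisors of 674: [1, 2, 337, 674]. For each d | 674:
  d = 1: Id(1) · φ(674/1) = 1 · 336 = 336
  d = 2: Id(2) · φ(674/2) = 2 · 336 = 672
  d = 337: Id(337) · φ(674/337) = 337 · 1 = 337
  d = 674: Id(674) · φ(674/674) = 674 · 1 = 674
Summing: (Id * φ)(674) = 336 + 672 + 337 + 674 = 2019.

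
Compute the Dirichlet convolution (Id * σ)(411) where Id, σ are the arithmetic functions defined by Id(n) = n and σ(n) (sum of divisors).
(Id * σ)(411) = 1925

Divisors of 411: [1, 3, 137, 411]. For each d | 411:
  d = 1: Id(1) · σ(411/1) = 1 · 552 = 552
  d = 3: Id(3) · σ(411/3) = 3 · 138 = 414
  d = 137: Id(137) · σ(411/137) = 137 · 4 = 548
  d = 411: Id(411) · σ(411/411) = 411 · 1 = 411
Summing: (Id * σ)(411) = 552 + 414 + 548 + 411 = 1925.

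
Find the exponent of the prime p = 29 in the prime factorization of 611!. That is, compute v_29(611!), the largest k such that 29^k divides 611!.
v_29(611!) = 21

Legendre's formula: v_p(n!) = Σ_{k ≥ 1} ⌊n / p^k⌋. For p = 29, n = 611, the terms are:
  ⌊611/29^1⌋ = ⌊611/29⌋ = 21
(the next term ⌊611/29^2⌋ = 0, terminating the sum). Summing: v_29(611!) = 21 = 21.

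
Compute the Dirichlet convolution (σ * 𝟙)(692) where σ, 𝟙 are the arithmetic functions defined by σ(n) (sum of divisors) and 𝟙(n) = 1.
(σ * 𝟙)(692) = 1925

Divisors of 692: [1, 2, 4, 173, 346, 692]. For each d | 692:
  d = 1: σ(1) · 𝟙(692/1) = 1 · 1 = 1
  d = 2: σ(2) · 𝟙(692/2) = 3 · 1 = 3
  d = 4: σ(4) · 𝟙(692/4) = 7 · 1 = 7
  d = 173: σ(173) · 𝟙(692/173) = 174 · 1 = 174
  d = 346: σ(346) · 𝟙(692/346) = 522 · 1 = 522
  d = 692: σ(692) · 𝟙(692/692) = 1218 · 1 = 1218
Summing: (σ * 𝟙)(692) = 1 + 3 + 7 + 174 + 522 + 1218 = 1925.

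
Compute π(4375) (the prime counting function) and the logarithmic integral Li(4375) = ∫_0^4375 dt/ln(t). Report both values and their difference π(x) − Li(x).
π(4375) = 597;  Li(4375) ≈ 610.33;  π(x) − Li(x) ≈ -13.33.

Direct count of primes ≤ 4375 gives π(4375) = 597. Numerical evaluation of the logarithmic integral gives Li(4375) ≈ 610.33. The difference π(x) − Li(x) ≈ -13.33 is typically negative for small/moderate x (Li(x) overestimates), though Littlewood's theorem shows this sign changes infinitely often.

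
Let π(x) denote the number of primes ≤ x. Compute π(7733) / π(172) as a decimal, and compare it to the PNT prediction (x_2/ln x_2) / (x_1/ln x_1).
π(7733)/π(172) = 981/39 ≈ 25.1538;  PNT prediction ≈ 25.8485.

π(172) = 39 and π(7733) = 981, so π(7733)/π(172) ≈ 25.1538. The PNT-predicted ratio is (7733/ln(7733)) / (172/ln(172)) ≈ 25.8485. The two agree to within a few percent, as expected.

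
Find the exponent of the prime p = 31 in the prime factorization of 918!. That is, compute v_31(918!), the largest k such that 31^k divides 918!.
v_31(918!) = 29

Legendre's formula: v_p(n!) = Σ_{k ≥ 1} ⌊n / p^k⌋. For p = 31, n = 918, the terms are:
  ⌊918/31^1⌋ = ⌊918/31⌋ = 29
(the next term ⌊918/31^2⌋ = 0, terminating the sum). Summing: v_31(918!) = 29 = 29.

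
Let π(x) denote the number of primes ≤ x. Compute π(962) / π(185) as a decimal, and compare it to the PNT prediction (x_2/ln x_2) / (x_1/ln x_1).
π(962)/π(185) = 162/42 ≈ 3.8571;  PNT prediction ≈ 3.9519.

π(185) = 42 and π(962) = 162, so π(962)/π(185) ≈ 3.8571. The PNT-predicted ratio is (962/ln(962)) / (185/ln(185)) ≈ 3.9519. The two agree to within a few percent, as expected.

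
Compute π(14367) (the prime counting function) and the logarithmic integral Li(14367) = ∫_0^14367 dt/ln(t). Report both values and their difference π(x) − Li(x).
π(14367) = 1683;  Li(14367) ≈ 1710.65;  π(x) − Li(x) ≈ -27.65.

Direct count of primes ≤ 14367 gives π(14367) = 1683. Numerical evaluation of the logarithmic integral gives Li(14367) ≈ 1710.65. The difference π(x) − Li(x) ≈ -27.65 is typically negative for small/moderate x (Li(x) overestimates), though Littlewood's theorem shows this sign changes infinitely often.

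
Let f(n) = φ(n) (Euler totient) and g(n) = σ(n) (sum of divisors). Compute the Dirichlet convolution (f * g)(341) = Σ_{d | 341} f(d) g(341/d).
(φ * σ)(341) = 1364

Divisors of 341: [1, 11, 31, 341]. For each d | 341:
  d = 1: φ(1) · σ(341/1) = 1 · 384 = 384
  d = 11: φ(11) · σ(341/11) = 10 · 32 = 320
  d = 31: φ(31) · σ(341/31) = 30 · 12 = 360
  d = 341: φ(341) · σ(341/341) = 300 · 1 = 300
Summing: (φ * σ)(341) = 384 + 320 + 360 + 300 = 1364.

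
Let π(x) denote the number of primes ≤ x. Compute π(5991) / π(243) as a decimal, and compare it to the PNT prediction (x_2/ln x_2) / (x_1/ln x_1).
π(5991)/π(243) = 783/53 ≈ 14.7736;  PNT prediction ≈ 15.5700.

π(243) = 53 and π(5991) = 783, so π(5991)/π(243) ≈ 14.7736. The PNT-predicted ratio is (5991/ln(5991)) / (243/ln(243)) ≈ 15.5700. The two agree to within a few percent, as expected.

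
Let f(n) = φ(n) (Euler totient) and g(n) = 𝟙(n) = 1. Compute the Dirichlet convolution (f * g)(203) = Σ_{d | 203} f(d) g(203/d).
(φ * 𝟙)(203) = 203

Divisors of 203: [1, 7, 29, 203]. For each d | 203:
  d = 1: φ(1) · 𝟙(203/1) = 1 · 1 = 1
  d = 7: φ(7) · 𝟙(203/7) = 6 · 1 = 6
  d = 29: φ(29) · 𝟙(203/29) = 28 · 1 = 28
  d = 203: φ(203) · 𝟙(203/203) = 168 · 1 = 168
Summing: (φ * 𝟙)(203) = 1 + 6 + 28 + 168 = 203.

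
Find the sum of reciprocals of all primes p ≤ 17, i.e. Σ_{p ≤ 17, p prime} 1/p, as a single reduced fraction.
Σ 1/p = 716167/510510

π(17) = 7, so the primes ≤ 17 are [2, 3, 5, 7, 11, 13, 17]. Summing 1/p over these primes: 716167/510510 ≈ 1.4028. Mertens estimate ln ln(17) + 0.2615 ≈ 1.3029.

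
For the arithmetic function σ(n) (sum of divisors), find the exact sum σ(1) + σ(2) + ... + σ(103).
Σ_{n ≤ 103} σ(n) = 8721

Compute σ(n) for each 1 ≤ n ≤ 103: σ(1) = 1, σ(2) = 3, σ(3) = 4, σ(4) = 7, σ(5) = 6, σ(6) = 12, σ(7) = 8, σ(8) = 15, σ(9) = 13, σ(10) = 18, σ(11) = 12, σ(12) = 28, σ(13) = 14, σ(14) = 24, σ(15) = 24, σ(16) = 31, σ(17) = 18, σ(18) = 39, σ(19) = 20, σ(20) = 42, σ(21) = 32, σ(22) = 36, σ(23) = 24, σ(24) = 60, σ(25) = 31, σ(26) = 42, σ(27) = 40, σ(28) = 56, σ(29) = 30, σ(30) = 72, σ(31) = 32, σ(32) = 63, σ(33) = 48, σ(34) = 54, σ(35) = 48, σ(36) = 91, σ(37) = 38, σ(38) = 60, σ(39) = 56, σ(40) = 90, σ(41) = 42, σ(42) = 96, σ(43) = 44, σ(44) = 84, σ(45) = 78, σ(46) = 72, σ(47) = 48, σ(48) = 124, σ(49) = 57, σ(50) = 93, σ(51) = 72, σ(52) = 98, σ(53) = 54, σ(54) = 120, σ(55) = 72, σ(56) = 120, σ(57) = 80, σ(58) = 90, σ(59) = 60, σ(60) = 168, σ(61) = 62, σ(62) = 96, σ(63) = 104, σ(64) = 127, σ(65) = 84, σ(66) = 144, σ(67) = 68, σ(68) = 126, σ(69) = 96, σ(70) = 144, σ(71) = 72, σ(72) = 195, σ(73) = 74, σ(74) = 114, σ(75) = 124, σ(76) = 140, σ(77) = 96, σ(78) = 168, σ(79) = 80, σ(80) = 186, σ(81) = 121, σ(82) = 126, σ(83) = 84, σ(84) = 224, σ(85) = 108, σ(86) = 132, σ(87) = 120, σ(88) = 180, σ(89) = 90, σ(90) = 234, σ(91) = 112, σ(92) = 168, σ(93) = 128, σ(94) = 144, σ(95) = 120, σ(96) = 252, σ(97) = 98, σ(98) = 171, σ(99) = 156, σ(100) = 217, σ(101) = 102, σ(102) = 216, σ(103) = 104. Summing all 103 values: 8721. (Average order: Σ_{n ≤ x} σ(n) ~ (π²/12) x². For x = 103, (π²/12)·103² ≈ 8725.55.)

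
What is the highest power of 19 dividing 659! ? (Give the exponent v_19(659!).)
v_19(659!) = 35

Legendre's formula: v_p(n!) = Σ_{k ≥ 1} ⌊n / p^k⌋. For p = 19, n = 659, the terms are:
  ⌊659/19^1⌋ = ⌊659/19⌋ = 34
  ⌊659/19^2⌋ = ⌊659/361⌋ = 1
(the next term ⌊659/19^3⌋ = 0, terminating the sum). Summing: v_19(659!) = 34 + 1 = 35.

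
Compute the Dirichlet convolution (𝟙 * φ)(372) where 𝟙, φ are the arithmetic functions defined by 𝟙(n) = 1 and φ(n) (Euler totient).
(𝟙 * φ)(372) = 372

Divisors of 372: [1, 2, 3, 4, 6, 12, 31, 62, 93, 124, 186, 372]. For each d | 372:
  d = 1: 𝟙(1) · φ(372/1) = 1 · 120 = 120
  d = 2: 𝟙(2) · φ(372/2) = 1 · 60 = 60
  d = 3: 𝟙(3) · φ(372/3) = 1 · 60 = 60
  d = 4: 𝟙(4) · φ(372/4) = 1 · 60 = 60
  d = 6: 𝟙(6) · φ(372/6) = 1 · 30 = 30
  d = 12: 𝟙(12) · φ(372/12) = 1 · 30 = 30
  d = 31: 𝟙(31) · φ(372/31) = 1 · 4 = 4
  d = 62: 𝟙(62) · φ(372/62) = 1 · 2 = 2
  d = 93: 𝟙(93) · φ(372/93) = 1 · 2 = 2
  d = 124: 𝟙(124) · φ(372/124) = 1 · 2 = 2
  d = 186: 𝟙(186) · φ(372/186) = 1 · 1 = 1
  d = 372: 𝟙(372) · φ(372/372) = 1 · 1 = 1
Summing: (𝟙 * φ)(372) = 120 + 60 + 60 + 60 + 30 + 30 + 4 + 2 + 2 + 2 + 1 + 1 = 372.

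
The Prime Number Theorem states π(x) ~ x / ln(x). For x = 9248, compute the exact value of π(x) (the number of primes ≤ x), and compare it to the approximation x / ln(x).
π(9248) = 1146;  x/ln(x) ≈ 1012.68;  relative error ≈ 11.63%.

Directly count primes up to 9248: π(9248) = 1146. The PNT approximation gives 9248/ln(9248) ≈ 9248/9.13216 ≈ 1012.68. Relative error (π(x) − x/ln(x)) / π(x) ≈ 11.63%; the approximation is known to undercount slightly (Li(x) is a better estimate).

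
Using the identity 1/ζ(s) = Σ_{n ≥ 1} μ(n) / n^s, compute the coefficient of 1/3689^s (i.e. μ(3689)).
μ(3689) = -1

Factor n = 3689 = 7 · 17 · 31. μ(n) = 0 if any exponent ≥ 2 (not squarefree); otherwise μ(n) = (−1)^{ω(n)} where ω(n) is the number of distinct prime factors. Applying: μ(3689) = -1.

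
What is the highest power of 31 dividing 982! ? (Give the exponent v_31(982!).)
v_31(982!) = 32

Legendre's formula: v_p(n!) = Σ_{k ≥ 1} ⌊n / p^k⌋. For p = 31, n = 982, the terms are:
  ⌊982/31^1⌋ = ⌊982/31⌋ = 31
  ⌊982/31^2⌋ = ⌊982/961⌋ = 1
(the next term ⌊982/31^3⌋ = 0, terminating the sum). Summing: v_31(982!) = 31 + 1 = 32.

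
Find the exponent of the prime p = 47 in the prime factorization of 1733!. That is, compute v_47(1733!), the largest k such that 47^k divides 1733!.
v_47(1733!) = 36

Legendre's formula: v_p(n!) = Σ_{k ≥ 1} ⌊n / p^k⌋. For p = 47, n = 1733, the terms are:
  ⌊1733/47^1⌋ = ⌊1733/47⌋ = 36
(the next term ⌊1733/47^2⌋ = 0, terminating the sum). Summing: v_47(1733!) = 36 = 36.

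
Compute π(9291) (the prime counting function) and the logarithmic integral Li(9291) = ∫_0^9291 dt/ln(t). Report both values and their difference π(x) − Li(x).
π(9291) = 1150;  Li(9291) ≈ 1168.85;  π(x) − Li(x) ≈ -18.85.

Direct count of primes ≤ 9291 gives π(9291) = 1150. Numerical evaluation of the logarithmic integral gives Li(9291) ≈ 1168.85. The difference π(x) − Li(x) ≈ -18.85 is typically negative for small/moderate x (Li(x) overestimates), though Littlewood's theorem shows this sign changes infinitely often.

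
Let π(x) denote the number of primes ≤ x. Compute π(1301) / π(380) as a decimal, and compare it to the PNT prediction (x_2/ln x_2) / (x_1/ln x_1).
π(1301)/π(380) = 212/75 ≈ 2.8267;  PNT prediction ≈ 2.8361.

π(380) = 75 and π(1301) = 212, so π(1301)/π(380) ≈ 2.8267. The PNT-predicted ratio is (1301/ln(1301)) / (380/ln(380)) ≈ 2.8361. The two agree to within a few percent, as expected.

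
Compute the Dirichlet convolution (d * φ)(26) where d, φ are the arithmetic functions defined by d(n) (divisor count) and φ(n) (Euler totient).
(d * φ)(26) = 42

Divisors of 26: [1, 2, 13, 26]. For each d | 26:
  d = 1: d(1) · φ(26/1) = 1 · 12 = 12
  d = 2: d(2) · φ(26/2) = 2 · 12 = 24
  d = 13: d(13) · φ(26/13) = 2 · 1 = 2
  d = 26: d(26) · φ(26/26) = 4 · 1 = 4
Summing: (d * φ)(26) = 12 + 24 + 2 + 4 = 42.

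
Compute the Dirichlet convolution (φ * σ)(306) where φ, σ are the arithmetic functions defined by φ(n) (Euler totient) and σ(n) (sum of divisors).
(φ * σ)(306) = 3672

Divisors of 306: [1, 2, 3, 6, 9, 17, 18, 34, 51, 102, 153, 306]. For each d | 306:
  d = 1: φ(1) · σ(306/1) = 1 · 702 = 702
  d = 2: φ(2) · σ(306/2) = 1 · 234 = 234
  d = 3: φ(3) · σ(306/3) = 2 · 216 = 432
  d = 6: φ(6) · σ(306/6) = 2 · 72 = 144
  d = 9: φ(9) · σ(306/9) = 6 · 54 = 324
  d = 17: φ(17) · σ(306/17) = 16 · 39 = 624
  d = 18: φ(18) · σ(306/18) = 6 · 18 = 108
  d = 34: φ(34) · σ(306/34) = 16 · 13 = 208
  d = 51: φ(51) · σ(306/51) = 32 · 12 = 384
  d = 102: φ(102) · σ(306/102) = 32 · 4 = 128
  d = 153: φ(153) · σ(306/153) = 96 · 3 = 288
  d = 306: φ(306) · σ(306/306) = 96 · 1 = 96
Summing: (φ * σ)(306) = 702 + 234 + 432 + 144 + 324 + 624 + 108 + 208 + 384 + 128 + 288 + 96 = 3672.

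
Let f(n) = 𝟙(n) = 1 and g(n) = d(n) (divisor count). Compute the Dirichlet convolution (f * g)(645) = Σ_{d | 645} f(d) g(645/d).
(𝟙 * d)(645) = 27

Divisors of 645: [1, 3, 5, 15, 43, 129, 215, 645]. For each d | 645:
  d = 1: 𝟙(1) · d(645/1) = 1 · 8 = 8
  d = 3: 𝟙(3) · d(645/3) = 1 · 4 = 4
  d = 5: 𝟙(5) · d(645/5) = 1 · 4 = 4
  d = 15: 𝟙(15) · d(645/15) = 1 · 2 = 2
  d = 43: 𝟙(43) · d(645/43) = 1 · 4 = 4
  d = 129: 𝟙(129) · d(645/129) = 1 · 2 = 2
  d = 215: 𝟙(215) · d(645/215) = 1 · 2 = 2
  d = 645: 𝟙(645) · d(645/645) = 1 · 1 = 1
Summing: (𝟙 * d)(645) = 8 + 4 + 4 + 2 + 4 + 2 + 2 + 1 = 27.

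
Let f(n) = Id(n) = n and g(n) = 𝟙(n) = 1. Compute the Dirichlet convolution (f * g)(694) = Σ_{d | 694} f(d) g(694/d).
(Id * 𝟙)(694) = 1044

Divisors of 694: [1, 2, 347, 694]. For each d | 694:
  d = 1: Id(1) · 𝟙(694/1) = 1 · 1 = 1
  d = 2: Id(2) · 𝟙(694/2) = 2 · 1 = 2
  d = 347: Id(347) · 𝟙(694/347) = 347 · 1 = 347
  d = 694: Id(694) · 𝟙(694/694) = 694 · 1 = 694
Summing: (Id * 𝟙)(694) = 1 + 2 + 347 + 694 = 1044.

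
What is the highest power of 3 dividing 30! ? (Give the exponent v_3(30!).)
v_3(30!) = 14

Legendre's formula: v_p(n!) = Σ_{k ≥ 1} ⌊n / p^k⌋. For p = 3, n = 30, the terms are:
  ⌊30/3^1⌋ = ⌊30/3⌋ = 10
  ⌊30/3^2⌋ = ⌊30/9⌋ = 3
  ⌊30/3^3⌋ = ⌊30/27⌋ = 1
(the next term ⌊30/3^4⌋ = 0, terminating the sum). Summing: v_3(30!) = 10 + 3 + 1 = 14.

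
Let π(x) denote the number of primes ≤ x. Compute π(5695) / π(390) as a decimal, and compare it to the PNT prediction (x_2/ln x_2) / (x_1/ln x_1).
π(5695)/π(390) = 750/77 ≈ 9.7403;  PNT prediction ≈ 10.0749.

π(390) = 77 and π(5695) = 750, so π(5695)/π(390) ≈ 9.7403. The PNT-predicted ratio is (5695/ln(5695)) / (390/ln(390)) ≈ 10.0749. The two agree to within a few percent, as expected.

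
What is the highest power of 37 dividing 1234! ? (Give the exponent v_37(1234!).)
v_37(1234!) = 33

Legendre's formula: v_p(n!) = Σ_{k ≥ 1} ⌊n / p^k⌋. For p = 37, n = 1234, the terms are:
  ⌊1234/37^1⌋ = ⌊1234/37⌋ = 33
(the next term ⌊1234/37^2⌋ = 0, terminating the sum). Summing: v_37(1234!) = 33 = 33.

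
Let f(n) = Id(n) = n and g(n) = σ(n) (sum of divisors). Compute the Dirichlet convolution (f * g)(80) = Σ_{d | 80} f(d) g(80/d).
(Id * σ)(80) = 1419

Divisors of 80: [1, 2, 4, 5, 8, 10, 16, 20, 40, 80]. For each d | 80:
  d = 1: Id(1) · σ(80/1) = 1 · 186 = 186
  d = 2: Id(2) · σ(80/2) = 2 · 90 = 180
  d = 4: Id(4) · σ(80/4) = 4 · 42 = 168
  d = 5: Id(5) · σ(80/5) = 5 · 31 = 155
  d = 8: Id(8) · σ(80/8) = 8 · 18 = 144
  d = 10: Id(10) · σ(80/10) = 10 · 15 = 150
  d = 16: Id(16) · σ(80/16) = 16 · 6 = 96
  d = 20: Id(20) · σ(80/20) = 20 · 7 = 140
  d = 40: Id(40) · σ(80/40) = 40 · 3 = 120
  d = 80: Id(80) · σ(80/80) = 80 · 1 = 80
Summing: (Id * σ)(80) = 186 + 180 + 168 + 155 + 144 + 150 + 96 + 140 + 120 + 80 = 1419.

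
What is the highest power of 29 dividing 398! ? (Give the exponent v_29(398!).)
v_29(398!) = 13

Legendre's formula: v_p(n!) = Σ_{k ≥ 1} ⌊n / p^k⌋. For p = 29, n = 398, the terms are:
  ⌊398/29^1⌋ = ⌊398/29⌋ = 13
(the next term ⌊398/29^2⌋ = 0, terminating the sum). Summing: v_29(398!) = 13 = 13.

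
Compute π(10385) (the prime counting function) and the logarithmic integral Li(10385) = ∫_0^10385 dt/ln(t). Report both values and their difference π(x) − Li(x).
π(10385) = 1272;  Li(10385) ≈ 1287.85;  π(x) − Li(x) ≈ -15.85.

Direct count of primes ≤ 10385 gives π(10385) = 1272. Numerical evaluation of the logarithmic integral gives Li(10385) ≈ 1287.85. The difference π(x) − Li(x) ≈ -15.85 is typically negative for small/moderate x (Li(x) overestimates), though Littlewood's theorem shows this sign changes infinitely often.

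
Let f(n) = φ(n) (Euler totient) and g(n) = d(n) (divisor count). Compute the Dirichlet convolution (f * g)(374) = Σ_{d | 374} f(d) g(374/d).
(φ * d)(374) = 648

Divisors of 374: [1, 2, 11, 17, 22, 34, 187, 374]. For each d | 374:
  d = 1: φ(1) · d(374/1) = 1 · 8 = 8
  d = 2: φ(2) · d(374/2) = 1 · 4 = 4
  d = 11: φ(11) · d(374/11) = 10 · 4 = 40
  d = 17: φ(17) · d(374/17) = 16 · 4 = 64
  d = 22: φ(22) · d(374/22) = 10 · 2 = 20
  d = 34: φ(34) · d(374/34) = 16 · 2 = 32
  d = 187: φ(187) · d(374/187) = 160 · 2 = 320
  d = 374: φ(374) · d(374/374) = 160 · 1 = 160
Summing: (φ * d)(374) = 8 + 4 + 40 + 64 + 20 + 32 + 320 + 160 = 648.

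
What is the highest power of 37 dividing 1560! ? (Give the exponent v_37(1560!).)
v_37(1560!) = 43

Legendre's formula: v_p(n!) = Σ_{k ≥ 1} ⌊n / p^k⌋. For p = 37, n = 1560, the terms are:
  ⌊1560/37^1⌋ = ⌊1560/37⌋ = 42
  ⌊1560/37^2⌋ = ⌊1560/1369⌋ = 1
(the next term ⌊1560/37^3⌋ = 0, terminating the sum). Summing: v_37(1560!) = 42 + 1 = 43.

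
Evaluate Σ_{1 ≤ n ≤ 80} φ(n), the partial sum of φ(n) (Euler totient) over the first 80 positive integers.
Σ_{n ≤ 80} φ(n) = 1966

Compute φ(n) for each 1 ≤ n ≤ 80: φ(1) = 1, φ(2) = 1, φ(3) = 2, φ(4) = 2, φ(5) = 4, φ(6) = 2, φ(7) = 6, φ(8) = 4, φ(9) = 6, φ(10) = 4, φ(11) = 10, φ(12) = 4, φ(13) = 12, φ(14) = 6, φ(15) = 8, φ(16) = 8, φ(17) = 16, φ(18) = 6, φ(19) = 18, φ(20) = 8, φ(21) = 12, φ(22) = 10, φ(23) = 22, φ(24) = 8, φ(25) = 20, φ(26) = 12, φ(27) = 18, φ(28) = 12, φ(29) = 28, φ(30) = 8, φ(31) = 30, φ(32) = 16, φ(33) = 20, φ(34) = 16, φ(35) = 24, φ(36) = 12, φ(37) = 36, φ(38) = 18, φ(39) = 24, φ(40) = 16, φ(41) = 40, φ(42) = 12, φ(43) = 42, φ(44) = 20, φ(45) = 24, φ(46) = 22, φ(47) = 46, φ(48) = 16, φ(49) = 42, φ(50) = 20, φ(51) = 32, φ(52) = 24, φ(53) = 52, φ(54) = 18, φ(55) = 40, φ(56) = 24, φ(57) = 36, φ(58) = 28, φ(59) = 58, φ(60) = 16, φ(61) = 60, φ(62) = 30, φ(63) = 36, φ(64) = 32, φ(65) = 48, φ(66) = 20, φ(67) = 66, φ(68) = 32, φ(69) = 44, φ(70) = 24, φ(71) = 70, φ(72) = 24, φ(73) = 72, φ(74) = 36, φ(75) = 40, φ(76) = 36, φ(77) = 60, φ(78) = 24, φ(79) = 78, φ(80) = 32. Summing all 80 values: 1966. (Average order: Σ_{n ≤ x} φ(n) ~ (3/π²) x². For x = 80, (3/π²)·80² ≈ 1945.37.)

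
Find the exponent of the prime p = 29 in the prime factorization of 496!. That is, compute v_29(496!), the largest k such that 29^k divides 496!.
v_29(496!) = 17

Legendre's formula: v_p(n!) = Σ_{k ≥ 1} ⌊n / p^k⌋. For p = 29, n = 496, the terms are:
  ⌊496/29^1⌋ = ⌊496/29⌋ = 17
(the next term ⌊496/29^2⌋ = 0, terminating the sum). Summing: v_29(496!) = 17 = 17.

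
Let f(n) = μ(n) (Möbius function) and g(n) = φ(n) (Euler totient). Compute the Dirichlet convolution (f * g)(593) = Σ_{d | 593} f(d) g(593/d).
(μ * φ)(593) = 591

Divisors of 593: [1, 593]. For each d | 593:
  d = 1: μ(1) · φ(593/1) = 1 · 592 = 592
  d = 593: μ(593) · φ(593/593) = -1 · 1 = -1
Summing: (μ * φ)(593) = 592 + -1 = 591.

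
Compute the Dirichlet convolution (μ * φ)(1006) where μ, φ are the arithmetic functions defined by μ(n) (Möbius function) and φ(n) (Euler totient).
(μ * φ)(1006) = 0

Divisors of 1006: [1, 2, 503, 1006]. For each d | 1006:
  d = 1: μ(1) · φ(1006/1) = 1 · 502 = 502
  d = 2: μ(2) · φ(1006/2) = -1 · 502 = -502
  d = 503: μ(503) · φ(1006/503) = -1 · 1 = -1
  d = 1006: μ(1006) · φ(1006/1006) = 1 · 1 = 1
Summing: (μ * φ)(1006) = 502 + -502 + -1 + 1 = 0.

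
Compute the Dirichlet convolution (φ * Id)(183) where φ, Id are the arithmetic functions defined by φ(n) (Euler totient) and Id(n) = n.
(φ * Id)(183) = 605

Divisors of 183: [1, 3, 61, 183]. For each d | 183:
  d = 1: φ(1) · Id(183/1) = 1 · 183 = 183
  d = 3: φ(3) · Id(183/3) = 2 · 61 = 122
  d = 61: φ(61) · Id(183/61) = 60 · 3 = 180
  d = 183: φ(183) · Id(183/183) = 120 · 1 = 120
Summing: (φ * Id)(183) = 183 + 122 + 180 + 120 = 605.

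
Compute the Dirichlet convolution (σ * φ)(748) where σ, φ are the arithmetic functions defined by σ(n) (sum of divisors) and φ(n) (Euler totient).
(σ * φ)(748) = 8976

Divisors of 748: [1, 2, 4, 11, 17, 22, 34, 44, 68, 187, 374, 748]. For each d | 748:
  d = 1: σ(1) · φ(748/1) = 1 · 320 = 320
  d = 2: σ(2) · φ(748/2) = 3 · 160 = 480
  d = 4: σ(4) · φ(748/4) = 7 · 160 = 1120
  d = 11: σ(11) · φ(748/11) = 12 · 32 = 384
  d = 17: σ(17) · φ(748/17) = 18 · 20 = 360
  d = 22: σ(22) · φ(748/22) = 36 · 16 = 576
  d = 34: σ(34) · φ(748/34) = 54 · 10 = 540
  d = 44: σ(44) · φ(748/44) = 84 · 16 = 1344
  d = 68: σ(68) · φ(748/68) = 126 · 10 = 1260
  d = 187: σ(187) · φ(748/187) = 216 · 2 = 432
  d = 374: σ(374) · φ(748/374) = 648 · 1 = 648
  d = 748: σ(748) · φ(748/748) = 1512 · 1 = 1512
Summing: (σ * φ)(748) = 320 + 480 + 1120 + 384 + 360 + 576 + 540 + 1344 + 1260 + 432 + 648 + 1512 = 8976.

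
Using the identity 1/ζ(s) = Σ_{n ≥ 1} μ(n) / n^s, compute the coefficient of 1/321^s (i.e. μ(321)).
μ(321) = 1

Factor n = 321 = 3 · 107. μ(n) = 0 if any exponent ≥ 2 (not squarefree); otherwise μ(n) = (−1)^{ω(n)} where ω(n) is the number of distinct prime factors. Applying: μ(321) = 1.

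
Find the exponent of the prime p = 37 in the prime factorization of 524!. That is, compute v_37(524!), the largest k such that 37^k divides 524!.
v_37(524!) = 14

Legendre's formula: v_p(n!) = Σ_{k ≥ 1} ⌊n / p^k⌋. For p = 37, n = 524, the terms are:
  ⌊524/37^1⌋ = ⌊524/37⌋ = 14
(the next term ⌊524/37^2⌋ = 0, terminating the sum). Summing: v_37(524!) = 14 = 14.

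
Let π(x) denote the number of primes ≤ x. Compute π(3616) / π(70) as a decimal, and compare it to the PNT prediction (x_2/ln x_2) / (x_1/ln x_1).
π(3616)/π(70) = 505/19 ≈ 26.5789;  PNT prediction ≈ 26.7865.

π(70) = 19 and π(3616) = 505, so π(3616)/π(70) ≈ 26.5789. The PNT-predicted ratio is (3616/ln(3616)) / (70/ln(70)) ≈ 26.7865. The two agree to within a few percent, as expected.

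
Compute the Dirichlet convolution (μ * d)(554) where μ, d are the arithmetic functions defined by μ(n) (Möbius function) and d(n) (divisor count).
(μ * d)(554) = 1

Divisors of 554: [1, 2, 277, 554]. For each d | 554:
  d = 1: μ(1) · d(554/1) = 1 · 4 = 4
  d = 2: μ(2) · d(554/2) = -1 · 2 = -2
  d = 277: μ(277) · d(554/277) = -1 · 2 = -2
  d = 554: μ(554) · d(554/554) = 1 · 1 = 1
Summing: (μ * d)(554) = 4 + -2 + -2 + 1 = 1.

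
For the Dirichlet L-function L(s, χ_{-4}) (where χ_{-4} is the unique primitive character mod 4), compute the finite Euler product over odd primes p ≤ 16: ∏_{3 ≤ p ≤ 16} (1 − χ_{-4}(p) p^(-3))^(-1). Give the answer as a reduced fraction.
∏ = 17910767875/18484721664

The odd primes p ≤ 16 are [3, 5, 7, 11, 13]. For each, χ(p) = 1 if p ≡ 1 mod 4, χ(p) = −1 if p ≡ 3 mod 4. Taking (1 − χ(p)/p^3)^(-1) = p^3/(p^3 − χ(p)): (1 − (-1)/3^3)^(-1) · (1 − (1)/5^3)^(-1) · (1 − (-1)/7^3)^(-1) · (1 − (-1)/11^3)^(-1) · (1 − (1)/13^3)^(-1) = 17910767875/18484721664.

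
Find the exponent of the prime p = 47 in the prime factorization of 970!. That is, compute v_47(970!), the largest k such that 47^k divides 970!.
v_47(970!) = 20

Legendre's formula: v_p(n!) = Σ_{k ≥ 1} ⌊n / p^k⌋. For p = 47, n = 970, the terms are:
  ⌊970/47^1⌋ = ⌊970/47⌋ = 20
(the next term ⌊970/47^2⌋ = 0, terminating the sum). Summing: v_47(970!) = 20 = 20.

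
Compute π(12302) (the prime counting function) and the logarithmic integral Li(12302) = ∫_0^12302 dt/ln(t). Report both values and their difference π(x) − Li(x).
π(12302) = 1471;  Li(12302) ≈ 1493.21;  π(x) − Li(x) ≈ -22.21.

Direct count of primes ≤ 12302 gives π(12302) = 1471. Numerical evaluation of the logarithmic integral gives Li(12302) ≈ 1493.21. The difference π(x) − Li(x) ≈ -22.21 is typically negative for small/moderate x (Li(x) overestimates), though Littlewood's theorem shows this sign changes infinitely often.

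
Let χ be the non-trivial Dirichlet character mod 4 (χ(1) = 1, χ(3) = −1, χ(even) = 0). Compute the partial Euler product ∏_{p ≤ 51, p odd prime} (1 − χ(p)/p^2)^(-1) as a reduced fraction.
∏ = 114726379539814929565547/125247697987829760000000

The odd primes p ≤ 51 are [3, 5, 7, 11, 13, 17, 19, 23, 29, 31, 37, 41, 43, 47]. For each, χ(p) = 1 if p ≡ 1 mod 4, χ(p) = −1 if p ≡ 3 mod 4. Taking (1 − χ(p)/p^2)^(-1) = p^2/(p^2 − χ(p)): (1 − (-1)/3^2)^(-1) · (1 − (1)/5^2)^(-1) · (1 − (-1)/7^2)^(-1) · (1 − (-1)/11^2)^(-1) · (1 − (1)/13^2)^(-1) · (1 − (1)/17^2)^(-1) · (1 − (-1)/19^2)^(-1) · (1 − (-1)/23^2)^(-1) · (1 − (1)/29^2)^(-1) · (1 − (-1)/31^2)^(-1) · (1 − (1)/37^2)^(-1) · (1 − (1)/41^2)^(-1) · (1 − (-1)/43^2)^(-1) · (1 − (-1)/47^2)^(-1) = 114726379539814929565547/125247697987829760000000.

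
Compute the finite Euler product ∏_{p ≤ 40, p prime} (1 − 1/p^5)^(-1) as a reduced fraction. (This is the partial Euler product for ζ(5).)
∏ = 132487865367718741281556988782580603348847966827605/127769623698019954360176628845208514576475652988928

The primes p ≤ 40 are [2, 3, 5, 7, 11, 13, 17, 19, 23, 29, 31, 37]. For each prime, (1 − 1/p^5)^(-1) = p^5 / (p^5 − 1). The product is (1 − 1/2^5)^(-1), (1 − 1/3^5)^(-1), (1 − 1/5^5)^(-1), (1 − 1/7^5)^(-1), (1 − 1/11^5)^(-1), (1 − 1/13^5)^(-1), (1 − 1/17^5)^(-1), (1 − 1/19^5)^(-1), (1 − 1/23^5)^(-1), (1 − 1/29^5)^(-1), (1 − 1/31^5)^(-1), (1 − 1/37^5)^(-1) = ∏ p^5 / (p^5 − 1) = 132487865367718741281556988782580603348847966827605/127769623698019954360176628845208514576475652988928.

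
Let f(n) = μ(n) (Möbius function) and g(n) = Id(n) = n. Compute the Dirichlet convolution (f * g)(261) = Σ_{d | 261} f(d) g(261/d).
(μ * Id)(261) = 168

Divisors of 261: [1, 3, 9, 29, 87, 261]. For each d | 261:
  d = 1: μ(1) · Id(261/1) = 1 · 261 = 261
  d = 3: μ(3) · Id(261/3) = -1 · 87 = -87
  d = 9: μ(9) · Id(261/9) = 0 · 29 = 0
  d = 29: μ(29) · Id(261/29) = -1 · 9 = -9
  d = 87: μ(87) · Id(261/87) = 1 · 3 = 3
  d = 261: μ(261) · Id(261/261) = 0 · 1 = 0
Summing: (μ * Id)(261) = 261 + -87 + 0 + -9 + 3 + 0 = 168.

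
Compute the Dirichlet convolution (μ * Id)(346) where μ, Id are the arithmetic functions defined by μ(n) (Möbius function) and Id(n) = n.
(μ * Id)(346) = 172

Divisors of 346: [1, 2, 173, 346]. For each d | 346:
  d = 1: μ(1) · Id(346/1) = 1 · 346 = 346
  d = 2: μ(2) · Id(346/2) = -1 · 173 = -173
  d = 173: μ(173) · Id(346/173) = -1 · 2 = -2
  d = 346: μ(346) · Id(346/346) = 1 · 1 = 1
Summing: (μ * Id)(346) = 346 + -173 + -2 + 1 = 172.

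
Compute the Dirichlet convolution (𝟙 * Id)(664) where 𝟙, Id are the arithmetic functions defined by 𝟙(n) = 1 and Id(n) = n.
(𝟙 * Id)(664) = 1260

Divisors of 664: [1, 2, 4, 8, 83, 166, 332, 664]. For each d | 664:
  d = 1: 𝟙(1) · Id(664/1) = 1 · 664 = 664
  d = 2: 𝟙(2) · Id(664/2) = 1 · 332 = 332
  d = 4: 𝟙(4) · Id(664/4) = 1 · 166 = 166
  d = 8: 𝟙(8) · Id(664/8) = 1 · 83 = 83
  d = 83: 𝟙(83) · Id(664/83) = 1 · 8 = 8
  d = 166: 𝟙(166) · Id(664/166) = 1 · 4 = 4
  d = 332: 𝟙(332) · Id(664/332) = 1 · 2 = 2
  d = 664: 𝟙(664) · Id(664/664) = 1 · 1 = 1
Summing: (𝟙 * Id)(664) = 664 + 332 + 166 + 83 + 8 + 4 + 2 + 1 = 1260.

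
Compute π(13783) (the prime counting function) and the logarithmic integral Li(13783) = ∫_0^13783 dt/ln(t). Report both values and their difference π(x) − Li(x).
π(13783) = 1630;  Li(13783) ≈ 1649.51;  π(x) − Li(x) ≈ -19.51.

Direct count of primes ≤ 13783 gives π(13783) = 1630. Numerical evaluation of the logarithmic integral gives Li(13783) ≈ 1649.51. The difference π(x) − Li(x) ≈ -19.51 is typically negative for small/moderate x (Li(x) overestimates), though Littlewood's theorem shows this sign changes infinitely often.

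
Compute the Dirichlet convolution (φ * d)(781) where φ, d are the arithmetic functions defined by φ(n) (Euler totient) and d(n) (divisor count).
(φ * d)(781) = 864

Divisors of 781: [1, 11, 71, 781]. For each d | 781:
  d = 1: φ(1) · d(781/1) = 1 · 4 = 4
  d = 11: φ(11) · d(781/11) = 10 · 2 = 20
  d = 71: φ(71) · d(781/71) = 70 · 2 = 140
  d = 781: φ(781) · d(781/781) = 700 · 1 = 700
Summing: (φ * d)(781) = 4 + 20 + 140 + 700 = 864.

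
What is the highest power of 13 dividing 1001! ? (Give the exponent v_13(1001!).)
v_13(1001!) = 82

Legendre's formula: v_p(n!) = Σ_{k ≥ 1} ⌊n / p^k⌋. For p = 13, n = 1001, the terms are:
  ⌊1001/13^1⌋ = ⌊1001/13⌋ = 77
  ⌊1001/13^2⌋ = ⌊1001/169⌋ = 5
(the next term ⌊1001/13^3⌋ = 0, terminating the sum). Summing: v_13(1001!) = 77 + 5 = 82.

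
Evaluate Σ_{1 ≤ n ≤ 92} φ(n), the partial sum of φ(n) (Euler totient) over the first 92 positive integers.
Σ_{n ≤ 92} φ(n) = 2596

Compute φ(n) for each 1 ≤ n ≤ 92: φ(1) = 1, φ(2) = 1, φ(3) = 2, φ(4) = 2, φ(5) = 4, φ(6) = 2, φ(7) = 6, φ(8) = 4, φ(9) = 6, φ(10) = 4, φ(11) = 10, φ(12) = 4, φ(13) = 12, φ(14) = 6, φ(15) = 8, φ(16) = 8, φ(17) = 16, φ(18) = 6, φ(19) = 18, φ(20) = 8, φ(21) = 12, φ(22) = 10, φ(23) = 22, φ(24) = 8, φ(25) = 20, φ(26) = 12, φ(27) = 18, φ(28) = 12, φ(29) = 28, φ(30) = 8, φ(31) = 30, φ(32) = 16, φ(33) = 20, φ(34) = 16, φ(35) = 24, φ(36) = 12, φ(37) = 36, φ(38) = 18, φ(39) = 24, φ(40) = 16, φ(41) = 40, φ(42) = 12, φ(43) = 42, φ(44) = 20, φ(45) = 24, φ(46) = 22, φ(47) = 46, φ(48) = 16, φ(49) = 42, φ(50) = 20, φ(51) = 32, φ(52) = 24, φ(53) = 52, φ(54) = 18, φ(55) = 40, φ(56) = 24, φ(57) = 36, φ(58) = 28, φ(59) = 58, φ(60) = 16, φ(61) = 60, φ(62) = 30, φ(63) = 36, φ(64) = 32, φ(65) = 48, φ(66) = 20, φ(67) = 66, φ(68) = 32, φ(69) = 44, φ(70) = 24, φ(71) = 70, φ(72) = 24, φ(73) = 72, φ(74) = 36, φ(75) = 40, φ(76) = 36, φ(77) = 60, φ(78) = 24, φ(79) = 78, φ(80) = 32, φ(81) = 54, φ(82) = 40, φ(83) = 82, φ(84) = 24, φ(85) = 64, φ(86) = 42, φ(87) = 56, φ(88) = 40, φ(89) = 88, φ(90) = 24, φ(91) = 72, φ(92) = 44. Summing all 92 values: 2596. (Average order: Σ_{n ≤ x} φ(n) ~ (3/π²) x². For x = 92, (3/π²)·92² ≈ 2572.75.)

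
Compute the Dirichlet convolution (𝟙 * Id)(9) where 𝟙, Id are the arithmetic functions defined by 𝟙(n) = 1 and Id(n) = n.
(𝟙 * Id)(9) = 13

Divisors of 9: [1, 3, 9]. For each d | 9:
  d = 1: 𝟙(1) · Id(9/1) = 1 · 9 = 9
  d = 3: 𝟙(3) · Id(9/3) = 1 · 3 = 3
  d = 9: 𝟙(9) · Id(9/9) = 1 · 1 = 1
Summing: (𝟙 * Id)(9) = 9 + 3 + 1 = 13.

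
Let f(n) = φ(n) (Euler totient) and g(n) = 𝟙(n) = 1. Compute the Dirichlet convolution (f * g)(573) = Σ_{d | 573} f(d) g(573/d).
(φ * 𝟙)(573) = 573

Divisors of 573: [1, 3, 191, 573]. For each d | 573:
  d = 1: φ(1) · 𝟙(573/1) = 1 · 1 = 1
  d = 3: φ(3) · 𝟙(573/3) = 2 · 1 = 2
  d = 191: φ(191) · 𝟙(573/191) = 190 · 1 = 190
  d = 573: φ(573) · 𝟙(573/573) = 380 · 1 = 380
Summing: (φ * 𝟙)(573) = 1 + 2 + 190 + 380 = 573.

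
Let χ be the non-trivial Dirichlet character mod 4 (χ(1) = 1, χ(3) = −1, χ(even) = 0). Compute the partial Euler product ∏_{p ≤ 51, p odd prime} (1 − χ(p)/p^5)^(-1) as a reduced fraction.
∏ = 7508883803148623376075754946450365737429310788606076172798130278074505/7537845509642297199917174706861149114875564283464393121061743521431552

The odd primes p ≤ 51 are [3, 5, 7, 11, 13, 17, 19, 23, 29, 31, 37, 41, 43, 47]. For each, χ(p) = 1 if p ≡ 1 mod 4, χ(p) = −1 if p ≡ 3 mod 4. Taking (1 − χ(p)/p^5)^(-1) = p^5/(p^5 − χ(p)): (1 − (-1)/3^5)^(-1) · (1 − (1)/5^5)^(-1) · (1 − (-1)/7^5)^(-1) · (1 − (-1)/11^5)^(-1) · (1 − (1)/13^5)^(-1) · (1 − (1)/17^5)^(-1) · (1 − (-1)/19^5)^(-1) · (1 − (-1)/23^5)^(-1) · (1 − (1)/29^5)^(-1) · (1 − (-1)/31^5)^(-1) · (1 − (1)/37^5)^(-1) · (1 − (1)/41^5)^(-1) · (1 − (-1)/43^5)^(-1) · (1 − (-1)/47^5)^(-1) = 7508883803148623376075754946450365737429310788606076172798130278074505/7537845509642297199917174706861149114875564283464393121061743521431552.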